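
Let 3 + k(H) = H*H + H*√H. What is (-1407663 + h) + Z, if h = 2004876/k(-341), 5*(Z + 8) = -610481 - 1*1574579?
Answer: -8338027868131729/4520075035 + 227887572*I*√341/4520075035 ≈ -1.8447e+6 + 0.93101*I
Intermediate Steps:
Z = -437020 (Z = -8 + (-610481 - 1*1574579)/5 = -8 + (-610481 - 1574579)/5 = -8 + (⅕)*(-2185060) = -8 - 437012 = -437020)
k(H) = -3 + H² + H^(3/2) (k(H) = -3 + (H*H + H*√H) = -3 + (H² + H^(3/2)) = -3 + H² + H^(3/2))
h = 2004876/(116278 - 341*I*√341) (h = 2004876/(-3 + (-341)² + (-341)^(3/2)) = 2004876/(-3 + 116281 - 341*I*√341) = 2004876/(116278 - 341*I*√341) ≈ 17.192 + 0.93101*I)
(-1407663 + h) + Z = (-1407663 + (77707657176/4520075035 + 227887572*I*√341/4520075035)) - 437020 = (-6362664676336029/4520075035 + 227887572*I*√341/4520075035) - 437020 = -8338027868131729/4520075035 + 227887572*I*√341/4520075035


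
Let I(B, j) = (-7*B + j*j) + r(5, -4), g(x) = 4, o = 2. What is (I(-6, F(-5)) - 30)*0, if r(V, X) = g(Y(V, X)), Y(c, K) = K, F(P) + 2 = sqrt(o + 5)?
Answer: 0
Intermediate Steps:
F(P) = -2 + sqrt(7) (F(P) = -2 + sqrt(2 + 5) = -2 + sqrt(7))
r(V, X) = 4
I(B, j) = 4 + j**2 - 7*B (I(B, j) = (-7*B + j*j) + 4 = (-7*B + j**2) + 4 = (j**2 - 7*B) + 4 = 4 + j**2 - 7*B)
(I(-6, F(-5)) - 30)*0 = ((4 + (-2 + sqrt(7))**2 - 7*(-6)) - 30)*0 = ((4 + (-2 + sqrt(7))**2 + 42) - 30)*0 = ((46 + (-2 + sqrt(7))**2) - 30)*0 = (16 + (-2 + sqrt(7))**2)*0 = 0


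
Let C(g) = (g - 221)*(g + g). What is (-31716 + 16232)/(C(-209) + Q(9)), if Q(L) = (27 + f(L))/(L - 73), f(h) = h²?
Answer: -247744/2875813 ≈ -0.086147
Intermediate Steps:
Q(L) = (27 + L²)/(-73 + L) (Q(L) = (27 + L²)/(L - 73) = (27 + L²)/(-73 + L))
C(g) = 2*g*(-221 + g) (C(g) = (-221 + g)*(2*g) = 2*g*(-221 + g))
(-31716 + 16232)/(C(-209) + Q(9)) = (-31716 + 16232)/(2*(-209)*(-221 - 209) + (27 + 9²)/(-73 + 9)) = -15484/(2*(-209)*(-430) + (27 + 81)/(-64)) = -15484/(179740 - 1/64*108) = -15484/(179740 - 27/16) = -15484/2875813/16 = -15484*16/2875813 = -247744/2875813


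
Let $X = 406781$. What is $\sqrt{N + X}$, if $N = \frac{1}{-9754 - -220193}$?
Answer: $\frac{18 \sqrt{55599144371085}}{210439} \approx 637.79$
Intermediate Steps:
$N = \frac{1}{210439}$ ($N = \frac{1}{-9754 + 220193} = \frac{1}{210439} \approx 4.752 \cdot 10^{-6}$)
$\sqrt{N + X} = \sqrt{\frac{1}{210439} + 406781} = \sqrt{\frac{85602586860}{210439}} = \frac{18 \sqrt{55599144371085}}{210439}$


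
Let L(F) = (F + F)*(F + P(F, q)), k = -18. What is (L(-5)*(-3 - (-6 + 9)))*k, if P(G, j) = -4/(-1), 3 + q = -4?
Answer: 1080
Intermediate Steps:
q = -7 (q = -3 - 4 = -7)
P(G, j) = 4 (P(G, j) = -4*(-1) = 4)
L(F) = 2*F*(4 + F) (L(F) = (F + F)*(F + 4) = (2*F)*(4 + F) = 2*F*(4 + F))
(L(-5)*(-3 - (-6 + 9)))*k = ((2*(-5)*(4 - 5))*(-3 - (-6 + 9)))*(-18) = ((2*(-5)*(-1))*(-3 - 1*3))*(-18) = (10*(-3 - 3))*(-18) = (10*(-6))*(-18) = -60*(-18) = 1080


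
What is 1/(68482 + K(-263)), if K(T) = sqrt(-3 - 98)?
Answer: 68482/4689784425 - I*sqrt(101)/4689784425 ≈ 1.4602e-5 - 2.1429e-9*I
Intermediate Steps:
K(T) = I*sqrt(101) (K(T) = sqrt(-101) = I*sqrt(101))
1/(68482 + K(-263)) = 1/(68482 + I*sqrt(101))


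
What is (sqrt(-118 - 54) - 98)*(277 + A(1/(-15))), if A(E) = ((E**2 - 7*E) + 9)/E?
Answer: -198352/15 + 4048*I*sqrt(43)/15 ≈ -13223.0 + 1769.6*I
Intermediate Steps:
A(E) = (9 + E**2 - 7*E)/E
(sqrt(-118 - 54) - 98)*(277 + A(1/(-15))) = (sqrt(-118 - 54) - 98)*(277 + (-7 + 1/(-15) + 9/(1/(-15)))) = (sqrt(-172) - 98)*(277 + (-7 - 1/15 + 9/(-1/15))) = (2*I*sqrt(43) - 98)*(277 + (-7 - 1/15 + 9*(-15))) = (-98 + 2*I*sqrt(43))*(277 + (-7 - 1/15 - 135)) = (-98 + 2*I*sqrt(43))*(277 - 2131/15) = (-98 + 2*I*sqrt(43))*(2024/15) = -198352/15 + 4048*I*sqrt(43)/15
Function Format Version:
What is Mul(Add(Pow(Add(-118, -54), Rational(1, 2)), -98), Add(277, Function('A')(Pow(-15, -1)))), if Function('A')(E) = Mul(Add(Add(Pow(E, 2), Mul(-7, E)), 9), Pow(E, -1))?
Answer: Add(Rational(-198352, 15), Mul(Rational(4048, 15), I, Pow(43, Rational(1, 2)))) ≈ Add(-13223., Mul(1769.6, I))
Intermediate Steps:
Function('A')(E) = Mul(Pow(E, -1), Add(9, Pow(E, 2), Mul(-7, E))) (Function('A')(E) = Mul(Add(9, Pow(E, 2), Mul(-7, E)), Pow(E, -1)) = Mul(Pow(E, -1), Add(9, Pow(E, 2), Mul(-7, E))))
Mul(Add(Pow(Add(-118, -54), Rational(1, 2)), -98), Add(277, Function('A')(Pow(-15, -1)))) = Mul(Add(Pow(Add(-118, -54), Rational(1, 2)), -98), Add(277, Add(-7, Pow(-15, -1), Mul(9, Pow(Pow(-15, -1), -1))))) = Mul(Add(Pow(-172, Rational(1, 2)), -98), Add(277, Add(-7, Rational(-1, 15), Mul(9, Pow(Rational(-1, 15), -1))))) = Mul(Add(Mul(2, I, Pow(43, Rational(1, 2))), -98), Add(277, Add(-7, Rational(-1, 15), Mul(9, -15)))) = Mul(Add(-98, Mul(2, I, Pow(43, Rational(1, 2)))), Add(277, Add(-7, Rational(-1, 15), -135))) = Mul(Add(-98, Mul(2, I, Pow(43, Rational(1, 2)))), Add(277, Rational(-2131, 15))) = Mul(Add(-98, Mul(2, I, Pow(43, Rational(1, 2)))), Rational(2024, 15)) = Add(Rational(-198352, 15), Mul(Rational(4048, 15), I, Pow(43, Rational(1, 2))))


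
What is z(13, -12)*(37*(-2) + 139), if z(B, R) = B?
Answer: 845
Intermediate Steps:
z(13, -12)*(37*(-2) + 139) = 13*(37*(-2) + 139) = 13*(-74 + 139) = 13*65 = 845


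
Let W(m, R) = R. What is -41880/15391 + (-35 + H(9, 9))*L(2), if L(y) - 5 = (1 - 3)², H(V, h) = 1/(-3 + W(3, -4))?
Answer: -34368834/107737 ≈ -319.01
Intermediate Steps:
H(V, h) = -⅐ (H(V, h) = 1/(-3 - 4) = 1/(-7) = -⅐)
L(y) = 9 (L(y) = 5 + (1 - 3)² = 5 + (-2)² = 5 + 4 = 9)
-41880/15391 + (-35 + H(9, 9))*L(2) = -41880/15391 + (-35 - ⅐)*9 = -41880*1/15391 - 246/7*9 = -41880/15391 - 2214/7 = -34368834/107737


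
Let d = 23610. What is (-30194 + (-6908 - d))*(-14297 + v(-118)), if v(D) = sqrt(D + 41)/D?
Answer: 867999464 + 30356*I*sqrt(77)/59 ≈ 8.68e+8 + 4514.8*I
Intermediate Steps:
v(D) = sqrt(41 + D)/D
(-30194 + (-6908 - d))*(-14297 + v(-118)) = (-30194 + (-6908 - 1*23610))*(-14297 + sqrt(41 - 118)/(-118)) = (-30194 + (-6908 - 23610))*(-14297 - I*sqrt(77)/118) = (-30194 - 30518)*(-14297 - I*sqrt(77)/118) = -60712*(-14297 - I*sqrt(77)/118) = 867999464 + 30356*I*sqrt(77)/59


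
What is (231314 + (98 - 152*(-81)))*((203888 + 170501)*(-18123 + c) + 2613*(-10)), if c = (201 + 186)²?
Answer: 12012373158482736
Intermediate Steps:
c = 149769 (c = 387² = 149769)
(231314 + (98 - 152*(-81)))*((203888 + 170501)*(-18123 + c) + 2613*(-10)) = (231314 + (98 - 152*(-81)))*((203888 + 170501)*(-18123 + 149769) + 2613*(-10)) = (231314 + (98 + 12312))*(374389*131646 - 26130) = (231314 + 12410)*(49286814294 - 26130) = 243724*49286788164 = 12012373158482736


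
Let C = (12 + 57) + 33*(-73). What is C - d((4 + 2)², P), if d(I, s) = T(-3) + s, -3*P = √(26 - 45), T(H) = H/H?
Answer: -2341 + I*√19/3 ≈ -2341.0 + 1.453*I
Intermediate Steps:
T(H) = 1
P = -I*√19/3 (P = -√(26 - 45)/3 = -I*√19/3 ≈ -1.453*I)
d(I, s) = 1 + s
C = -2340 (C = 69 - 2409 = -2340)
C - d((4 + 2)², P) = -2340 - (1 - I*√19/3) = -2340 + (-1 + I*√19/3) = -2341 + I*√19/3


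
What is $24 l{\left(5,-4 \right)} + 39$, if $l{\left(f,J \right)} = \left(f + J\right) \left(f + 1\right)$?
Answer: $183$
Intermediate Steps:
$l{\left(f,J \right)} = \left(1 + f\right) \left(J + f\right)$ ($l{\left(f,J \right)} = \left(J + f\right) \left(1 + f\right) = \left(1 + f\right) \left(J + f\right)$)
$24 l{\left(5,-4 \right)} + 39 = 24 \left(-4 + 5 + 5^{2} - 20\right) + 39 = 24 \left(-4 + 5 + 25 - 20\right) + 39 = 24 \cdot 6 + 39 = 144 + 39 = 183$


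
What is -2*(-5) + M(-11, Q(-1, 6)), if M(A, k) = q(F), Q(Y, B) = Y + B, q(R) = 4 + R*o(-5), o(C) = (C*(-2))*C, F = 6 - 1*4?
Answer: -86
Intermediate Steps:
F = 2 (F = 6 - 4 = 2)
o(C) = -2*C**2 (o(C) = (-2*C)*C = -2*C**2)
q(R) = 4 - 50*R (q(R) = 4 + R*(-2*(-5)**2) = 4 + R*(-2*25) = 4 + R*(-50) = 4 - 50*R)
Q(Y, B) = B + Y
M(A, k) = -96 (M(A, k) = 4 - 50*2 = 4 - 100 = -96)
-2*(-5) + M(-11, Q(-1, 6)) = -2*(-5) - 96 = 10 - 96 = -86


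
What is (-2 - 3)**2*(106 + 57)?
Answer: 4075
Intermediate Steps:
(-2 - 3)**2*(106 + 57) = (-5)**2*163 = 25*163 = 4075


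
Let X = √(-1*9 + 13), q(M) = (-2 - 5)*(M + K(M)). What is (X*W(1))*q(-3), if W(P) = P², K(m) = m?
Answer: 84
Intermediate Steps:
q(M) = -14*M (q(M) = (-2 - 5)*(M + M) = -14*M)
X = 2 (X = √(-9 + 13) = √4 = 2)
(X*W(1))*q(-3) = (2*1²)*(-14*(-3)) = (2*1)*42 = 2*42 = 84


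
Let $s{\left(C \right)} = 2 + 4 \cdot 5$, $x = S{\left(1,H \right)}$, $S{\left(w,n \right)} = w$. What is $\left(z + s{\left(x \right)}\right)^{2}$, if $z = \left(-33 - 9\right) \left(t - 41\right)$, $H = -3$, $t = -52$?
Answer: $15429184$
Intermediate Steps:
$x = 1$
$s{\left(C \right)} = 22$ ($s{\left(C \right)} = 2 + 20 = 22$)
$z = 3906$ ($z = \left(-33 - 9\right) \left(-52 - 41\right) = \left(-42\right) \left(-93\right) = 3906$)
$\left(z + s{\left(x \right)}\right)^{2} = \left(3906 + 22\right)^{2} = 3928^{2} = 15429184$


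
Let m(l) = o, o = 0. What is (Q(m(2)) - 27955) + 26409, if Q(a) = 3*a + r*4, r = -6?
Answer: -1570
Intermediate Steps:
m(l) = 0
Q(a) = -24 + 3*a (Q(a) = 3*a - 6*4 = 3*a - 24 = -24 + 3*a)
(Q(m(2)) - 27955) + 26409 = ((-24 + 3*0) - 27955) + 26409 = ((-24 + 0) - 27955) + 26409 = (-24 - 27955) + 26409 = -27979 + 26409 = -1570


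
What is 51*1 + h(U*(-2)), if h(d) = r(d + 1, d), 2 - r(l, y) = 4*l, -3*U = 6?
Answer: 33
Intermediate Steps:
U = -2 (U = -⅓*6 = -2)
r(l, y) = 2 - 4*l
h(d) = -2 - 4*d (h(d) = 2 - 4*(d + 1) = 2 - 4*(1 + d) = 2 + (-4 - 4*d) = -2 - 4*d)
51*1 + h(U*(-2)) = 51*1 + (-2 - (-8)*(-2)) = 51 + (-2 - 4*4) = 51 + (-2 - 16) = 51 - 18 = 33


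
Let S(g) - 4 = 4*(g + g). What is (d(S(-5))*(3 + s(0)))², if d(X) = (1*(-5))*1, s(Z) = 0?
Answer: 225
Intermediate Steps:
S(g) = 4 + 8*g (S(g) = 4 + 4*(g + g) = 4 + 4*(2*g) = 4 + 8*g)
d(X) = -5 (d(X) = -5*1 = -5)
(d(S(-5))*(3 + s(0)))² = (-5*(3 + 0))² = (-5*3)² = (-15)² = 225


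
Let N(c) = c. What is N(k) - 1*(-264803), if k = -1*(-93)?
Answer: 264896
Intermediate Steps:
k = 93
N(k) - 1*(-264803) = 93 - 1*(-264803) = 93 + 264803 = 264896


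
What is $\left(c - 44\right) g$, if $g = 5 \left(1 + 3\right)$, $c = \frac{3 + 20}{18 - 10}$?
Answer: $- \frac{1645}{2} \approx -822.5$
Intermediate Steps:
$c = \frac{23}{8} \approx 2.875$
$g = 20$ ($g = 5 \cdot 4 = 20$)
$\left(c - 44\right) g = \left(\frac{23}{8} - 44\right) 20 = \left(- \frac{329}{8}\right) 20 = - \frac{1645}{2}$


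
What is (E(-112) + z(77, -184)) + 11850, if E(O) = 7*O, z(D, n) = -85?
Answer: 10981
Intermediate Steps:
(E(-112) + z(77, -184)) + 11850 = (7*(-112) - 85) + 11850 = (-784 - 85) + 11850 = -869 + 11850 = 10981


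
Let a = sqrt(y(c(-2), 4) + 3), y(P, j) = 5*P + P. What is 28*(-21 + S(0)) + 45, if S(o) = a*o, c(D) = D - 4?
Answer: -543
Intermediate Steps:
c(D) = -4 + D
y(P, j) = 6*P
a = I*sqrt(33) (a = sqrt(6*(-4 - 2) + 3) = sqrt(6*(-6) + 3) = sqrt(-36 + 3) = sqrt(-33) = I*sqrt(33) ≈ 5.7446*I)
S(o) = I*o*sqrt(33) (S(o) = (I*sqrt(33))*o = I*o*sqrt(33))
28*(-21 + S(0)) + 45 = 28*(-21 + I*0*sqrt(33)) + 45 = 28*(-21 + 0) + 45 = 28*(-21) + 45 = -588 + 45 = -543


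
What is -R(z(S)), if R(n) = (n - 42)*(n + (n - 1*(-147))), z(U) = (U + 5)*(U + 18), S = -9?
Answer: 5850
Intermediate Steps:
z(U) = (5 + U)*(18 + U)
R(n) = (-42 + n)*(147 + 2*n) (R(n) = (-42 + n)*(n + (n + 147)) = (-42 + n)*(n + (147 + n)) = (-42 + n)*(147 + 2*n))
-R(z(S)) = -(-6174 + 2*(90 + (-9)**2 + 23*(-9))**2 + 63*(90 + (-9)**2 + 23*(-9))) = -(-6174 + 2*(90 + 81 - 207)**2 + 63*(90 + 81 - 207)) = -(-6174 + 2*(-36)**2 + 63*(-36)) = -(-6174 + 2*1296 - 2268) = -(-6174 + 2592 - 2268) = -1*(-5850) = 5850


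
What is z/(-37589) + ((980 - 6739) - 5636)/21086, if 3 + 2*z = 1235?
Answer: -441315631/792601654 ≈ -0.55679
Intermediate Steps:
z = 616 (z = -3/2 + (½)*1235 = -3/2 + 1235/2 = 616)
z/(-37589) + ((980 - 6739) - 5636)/21086 = 616/(-37589) + ((980 - 6739) - 5636)/21086 = 616*(-1/37589) + (-5759 - 5636)*(1/21086) = -616/37589 - 11395*1/21086 = -616/37589 - 11395/21086 = -441315631/792601654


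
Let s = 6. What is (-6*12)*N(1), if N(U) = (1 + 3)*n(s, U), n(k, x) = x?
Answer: -288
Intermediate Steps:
N(U) = 4*U (N(U) = (1 + 3)*U = 4*U)
(-6*12)*N(1) = (-6*12)*(4*1) = -72*4 = -288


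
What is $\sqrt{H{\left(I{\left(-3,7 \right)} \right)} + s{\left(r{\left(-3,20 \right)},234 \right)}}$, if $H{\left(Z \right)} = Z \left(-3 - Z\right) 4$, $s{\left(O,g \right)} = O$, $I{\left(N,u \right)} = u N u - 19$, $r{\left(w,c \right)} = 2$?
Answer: $i \sqrt{108230} \approx 328.98 i$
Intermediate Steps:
$I{\left(N,u \right)} = -19 + N u^{2}$ ($I{\left(N,u \right)} = N u u - 19 = N u^{2} - 19 = -19 + N u^{2}$)
$H{\left(Z \right)} = Z \left(-12 - 4 Z\right)$
$\sqrt{H{\left(I{\left(-3,7 \right)} \right)} + s{\left(r{\left(-3,20 \right)},234 \right)}} = \sqrt{- 4 \left(-19 - 3 \cdot 7^{2}\right) \left(3 - \left(19 + 3 \cdot 7^{2}\right)\right) + 2} = \sqrt{- 4 \left(-19 - 147\right) \left(3 - 166\right) + 2} = \sqrt{\left(-4\right) \left(-166\right) \left(3 - 166\right) + 2} = \sqrt{\left(-4\right) \left(-166\right) \left(-163\right) + 2} = \sqrt{-108232 + 2} = \sqrt{-108230} = i \sqrt{108230}$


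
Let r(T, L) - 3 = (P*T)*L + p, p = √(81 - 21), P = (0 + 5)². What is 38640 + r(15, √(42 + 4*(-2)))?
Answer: 38643 + 2*√15 + 375*√34 ≈ 40837.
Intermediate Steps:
P = 25 (P = 5² = 25)
p = 2*√15 (p = √60 = 2*√15 ≈ 7.7460)
r(T, L) = 3 + 2*√15 + 25*L*T (r(T, L) = 3 + ((25*T)*L + 2*√15) = 3 + (25*L*T + 2*√15) = 3 + (2*√15 + 25*L*T) = 3 + 2*√15 + 25*L*T)
38640 + r(15, √(42 + 4*(-2))) = 38640 + (3 + 2*√15 + 25*√(42 + 4*(-2))*15) = 38640 + (3 + 2*√15 + 25*√(42 - 8)*15) = 38640 + (3 + 2*√15 + 25*√34*15) = 38640 + (3 + 2*√15 + 375*√34) = 38643 + 2*√15 + 375*√34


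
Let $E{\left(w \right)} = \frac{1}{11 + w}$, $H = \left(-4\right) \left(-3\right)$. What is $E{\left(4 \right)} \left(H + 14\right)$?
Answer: $\frac{26}{15} \approx 1.7333$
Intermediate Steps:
$H = 12$
$E{\left(4 \right)} \left(H + 14\right) = \frac{12 + 14}{11 + 4} = \frac{1}{15} \cdot 26 = \frac{26}{15}$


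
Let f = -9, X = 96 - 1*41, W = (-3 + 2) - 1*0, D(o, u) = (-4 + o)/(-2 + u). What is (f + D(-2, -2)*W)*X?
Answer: -1155/2 ≈ -577.50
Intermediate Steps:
D(o, u) = (-4 + o)/(-2 + u)
W = -1 (W = -1 + 0 = -1)
X = 55 (X = 96 - 41 = 55)
(f + D(-2, -2)*W)*X = (-9 + ((-4 - 2)/(-2 - 2))*(-1))*55 = (-9 + (-6/(-4))*(-1))*55 = (-9 - ¼*(-6)*(-1))*55 = (-9 + (3/2)*(-1))*55 = (-9 - 3/2)*55 = -21/2*55 = -1155/2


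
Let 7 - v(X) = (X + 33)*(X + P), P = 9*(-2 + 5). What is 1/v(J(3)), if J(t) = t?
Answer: -1/1073 ≈ -0.00093197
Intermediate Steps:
P = 27 (P = 9*3 = 27)
v(X) = 7 - (27 + X)*(33 + X) (v(X) = 7 - (X + 33)*(X + 27) = 7 - (33 + X)*(27 + X) = 7 - (27 + X)*(33 + X))
1/v(J(3)) = 1/(-884 - 1*3² - 60*3) = 1/(-884 - 1*9 - 180) = 1/(-884 - 9 - 180) = 1/(-1073) = -1/1073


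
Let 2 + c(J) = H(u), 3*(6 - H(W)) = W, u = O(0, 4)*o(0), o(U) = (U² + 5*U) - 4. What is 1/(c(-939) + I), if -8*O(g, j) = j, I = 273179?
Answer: 3/819547 ≈ 3.6606e-6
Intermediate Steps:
O(g, j) = -j/8
o(U) = -4 + U² + 5*U
u = 2 (u = (-⅛*4)*(-4 + 0² + 5*0) = -(-4 + 0 + 0)/2 = -½*(-4) = 2)
H(W) = 6 - W/3
c(J) = 10/3 (c(J) = -2 + (6 - ⅓*2) = -2 + (6 - ⅔) = -2 + 16/3 = 10/3)
1/(c(-939) + I) = 1/(10/3 + 273179) = 1/(819547/3) = 3/819547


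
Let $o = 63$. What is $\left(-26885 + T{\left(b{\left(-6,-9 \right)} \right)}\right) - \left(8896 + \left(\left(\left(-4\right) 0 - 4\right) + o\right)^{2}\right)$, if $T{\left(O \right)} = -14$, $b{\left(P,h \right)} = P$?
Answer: $-39276$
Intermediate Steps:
$\left(-26885 + T{\left(b{\left(-6,-9 \right)} \right)}\right) - \left(8896 + \left(\left(\left(-4\right) 0 - 4\right) + o\right)^{2}\right) = \left(-26885 - 14\right) - \left(8896 + \left(\left(\left(-4\right) 0 - 4\right) + 63\right)^{2}\right) = -26899 - \left(8896 + \left(\left(0 - 4\right) + 63\right)^{2}\right) = -26899 - \left(8896 + \left(-4 + 63\right)^{2}\right) = -26899 - 12377 = -39276$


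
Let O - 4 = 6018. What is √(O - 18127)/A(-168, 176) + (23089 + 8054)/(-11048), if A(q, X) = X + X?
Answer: -31143/11048 + 3*I*√1345/352 ≈ -2.8189 + 0.31256*I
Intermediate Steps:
O = 6022 (O = 4 + 6018 = 6022)
A(q, X) = 2*X
√(O - 18127)/A(-168, 176) + (23089 + 8054)/(-11048) = √(6022 - 18127)/((2*176)) + (23089 + 8054)/(-11048) = √(-12105)/352 + 31143*(-1/11048) = (3*I*√1345)*(1/352) - 31143/11048 = 3*I*√1345/352 - 31143/11048 = -31143/11048 + 3*I*√1345/352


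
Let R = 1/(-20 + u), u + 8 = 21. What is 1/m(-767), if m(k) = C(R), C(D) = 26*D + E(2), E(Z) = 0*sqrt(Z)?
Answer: -7/26 ≈ -0.26923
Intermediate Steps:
E(Z) = 0
u = 13 (u = -8 + 21 = 13)
R = -1/7 (R = 1/(-20 + 13) = 1/(-7) = -1/7 ≈ -0.14286)
C(D) = 26*D (C(D) = 26*D + 0 = 26*D)
m(k) = -26/7 (m(k) = 26*(-1/7) = -26/7)
1/m(-767) = 1/(-26/7) = -7/26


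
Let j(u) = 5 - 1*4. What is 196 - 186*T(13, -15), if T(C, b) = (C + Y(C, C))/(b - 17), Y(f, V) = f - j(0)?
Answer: 5461/16 ≈ 341.31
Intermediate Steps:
j(u) = 1 (j(u) = 5 - 4 = 1)
Y(f, V) = -1 + f (Y(f, V) = f - 1*1 = f - 1 = -1 + f)
T(C, b) = (-1 + 2*C)/(-17 + b) (T(C, b) = (C + (-1 + C))/(b - 17) = (-1 + 2*C)/(-17 + b))
196 - 186*T(13, -15) = 196 - 186*(-1 + 2*13)/(-17 - 15) = 196 - 186*(-1 + 26)/(-32) = 196 - (-93)*25/16 = 196 - 186*(-25/32) = 196 + 2325/16 = 5461/16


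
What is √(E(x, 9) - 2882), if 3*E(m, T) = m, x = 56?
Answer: I*√25770/3 ≈ 53.51*I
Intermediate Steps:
E(m, T) = m/3
√(E(x, 9) - 2882) = √((⅓)*56 - 2882) = √(56/3 - 2882) = √(-8590/3) = I*√25770/3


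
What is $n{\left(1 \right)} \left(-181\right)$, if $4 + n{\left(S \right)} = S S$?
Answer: $543$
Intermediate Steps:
$n{\left(S \right)} = -4 + S^{2}$ ($n{\left(S \right)} = -4 + S S = -4 + S^{2}$)
$n{\left(1 \right)} \left(-181\right) = \left(-4 + 1^{2}\right) \left(-181\right) = \left(-4 + 1\right) \left(-181\right) = \left(-3\right) \left(-181\right) = 543$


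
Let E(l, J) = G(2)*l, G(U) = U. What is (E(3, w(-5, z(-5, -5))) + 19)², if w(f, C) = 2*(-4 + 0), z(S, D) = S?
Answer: 625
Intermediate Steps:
w(f, C) = -8 (w(f, C) = 2*(-4) = -8)
E(l, J) = 2*l
(E(3, w(-5, z(-5, -5))) + 19)² = (2*3 + 19)² = (6 + 19)² = 25² = 625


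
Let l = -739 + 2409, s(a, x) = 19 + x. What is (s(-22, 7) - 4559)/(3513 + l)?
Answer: -4533/5183 ≈ -0.87459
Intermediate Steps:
l = 1670
(s(-22, 7) - 4559)/(3513 + l) = ((19 + 7) - 4559)/(3513 + 1670) = (26 - 4559)/5183 = -4533*1/5183 = -4533/5183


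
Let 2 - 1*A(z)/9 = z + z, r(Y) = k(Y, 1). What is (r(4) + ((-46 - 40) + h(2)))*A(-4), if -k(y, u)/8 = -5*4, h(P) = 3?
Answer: 6930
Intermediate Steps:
k(y, u) = 160 (k(y, u) = -(-40)*4 = -8*(-20) = 160)
r(Y) = 160
A(z) = 18 - 18*z (A(z) = 18 - 9*(z + z) = 18 - 18*z)
(r(4) + ((-46 - 40) + h(2)))*A(-4) = (160 + ((-46 - 40) + 3))*(18 - 18*(-4)) = (160 + (-86 + 3))*(18 + 72) = (160 - 83)*90 = 77*90 = 6930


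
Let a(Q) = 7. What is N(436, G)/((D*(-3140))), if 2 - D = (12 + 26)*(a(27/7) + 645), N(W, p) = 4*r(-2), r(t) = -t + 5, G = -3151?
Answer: 7/19447590 ≈ 3.5994e-7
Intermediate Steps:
r(t) = 5 - t
N(W, p) = 28 (N(W, p) = 4*(5 - 1*(-2)) = 4*(5 + 2) = 4*7 = 28)
D = -24774 (D = 2 - (12 + 26)*(7 + 645) = 2 - 38*652 = 2 - 1*24776 = 2 - 24776 = -24774)
N(436, G)/((D*(-3140))) = 28/((-24774*(-3140))) = 28/77790360 = 28*(1/77790360) = 7/19447590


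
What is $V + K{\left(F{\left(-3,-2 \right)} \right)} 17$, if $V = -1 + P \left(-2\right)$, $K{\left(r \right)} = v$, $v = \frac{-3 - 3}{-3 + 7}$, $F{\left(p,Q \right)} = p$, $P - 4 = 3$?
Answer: $- \frac{81}{2} \approx -40.5$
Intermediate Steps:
$P = 7$ ($P = 4 + 3 = 7$)
$v = - \frac{3}{2}$ ($v = - \frac{6}{4} = \left(-6\right) \frac{1}{4} = - \frac{3}{2} \approx -1.5$)
$K{\left(r \right)} = - \frac{3}{2}$
$V = -15$ ($V = -1 + 7 \left(-2\right) = -1 - 14 = -15$)
$V + K{\left(F{\left(-3,-2 \right)} \right)} 17 = -15 - \frac{51}{2} = - \frac{81}{2}$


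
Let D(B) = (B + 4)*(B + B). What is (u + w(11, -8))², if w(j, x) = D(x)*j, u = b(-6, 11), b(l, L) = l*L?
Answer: 407044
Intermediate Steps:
b(l, L) = L*l
u = -66 (u = 11*(-6) = -66)
D(B) = 2*B*(4 + B) (D(B) = (4 + B)*(2*B) = 2*B*(4 + B))
w(j, x) = 2*j*x*(4 + x) (w(j, x) = (2*x*(4 + x))*j = 2*j*x*(4 + x))
(u + w(11, -8))² = (-66 + 2*11*(-8)*(4 - 8))² = (-66 + 2*11*(-8)*(-4))² = (-66 + 704)² = 638² = 407044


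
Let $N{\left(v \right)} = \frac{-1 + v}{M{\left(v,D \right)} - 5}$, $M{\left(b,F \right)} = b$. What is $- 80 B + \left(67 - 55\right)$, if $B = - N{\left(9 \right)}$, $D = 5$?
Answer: $172$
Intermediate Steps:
$N{\left(v \right)} = \frac{-1 + v}{-5 + v}$ ($N{\left(v \right)} = \frac{-1 + v}{v - 5} = \frac{-1 + v}{-5 + v}$)
$B = -2$ ($B = - \frac{-1 + 9}{-5 + 9} = - \frac{8}{4} = \left(-1\right) 2 = -2$)
$- 80 B + \left(67 - 55\right) = \left(-80\right) \left(-2\right) + \left(67 - 55\right) = 160 + \left(67 - 55\right) = 160 + 12 = 172$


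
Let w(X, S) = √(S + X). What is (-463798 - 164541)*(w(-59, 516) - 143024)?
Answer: 89867557136 - 628339*√457 ≈ 8.9854e+10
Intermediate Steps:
(-463798 - 164541)*(w(-59, 516) - 143024) = (-463798 - 164541)*(√(516 - 59) - 143024) = -628339*(√457 - 143024) = -628339*(-143024 + √457) = 89867557136 - 628339*√457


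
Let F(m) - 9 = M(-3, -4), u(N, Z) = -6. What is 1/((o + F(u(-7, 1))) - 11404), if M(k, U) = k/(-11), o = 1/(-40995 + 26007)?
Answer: -164868/1878625907 ≈ -8.7760e-5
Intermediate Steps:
o = -1/14988 (o = 1/(-14988) = -1/14988 ≈ -6.6720e-5)
M(k, U) = -k/11 (M(k, U) = k*(-1/11) = -k/11)
F(m) = 102/11 (F(m) = 9 - 1/11*(-3) = 9 + 3/11 = 102/11)
1/((o + F(u(-7, 1))) - 11404) = 1/((-1/14988 + 102/11) - 11404) = 1/(1528765/164868 - 11404) = 1/(-1878625907/164868) = -164868/1878625907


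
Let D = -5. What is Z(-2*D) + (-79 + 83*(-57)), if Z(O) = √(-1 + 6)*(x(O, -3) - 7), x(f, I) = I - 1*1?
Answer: -4810 - 11*√5 ≈ -4834.6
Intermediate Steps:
x(f, I) = -1 + I (x(f, I) = I - 1 = -1 + I)
Z(O) = -11*√5 (Z(O) = √(-1 + 6)*((-1 - 3) - 7) = √5*(-4 - 7) = √5*(-11) = -11*√5)
Z(-2*D) + (-79 + 83*(-57)) = -11*√5 + (-79 + 83*(-57)) = -11*√5 + (-79 - 4731) = -11*√5 - 4810 = -4810 - 11*√5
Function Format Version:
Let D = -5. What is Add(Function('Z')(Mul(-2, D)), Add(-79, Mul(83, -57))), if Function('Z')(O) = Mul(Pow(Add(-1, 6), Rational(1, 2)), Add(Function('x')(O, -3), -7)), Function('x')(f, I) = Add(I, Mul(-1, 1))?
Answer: Add(-4810, Mul(-11, Pow(5, Rational(1, 2)))) ≈ -4834.6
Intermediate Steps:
Function('x')(f, I) = Add(-1, I) (Function('x')(f, I) = Add(I, -1) = Add(-1, I))
Function('Z')(O) = Mul(-11, Pow(5, Rational(1, 2))) (Function('Z')(O) = Mul(Pow(Add(-1, 6), Rational(1, 2)), Add(Add(-1, -3), -7)) = Mul(Pow(5, Rational(1, 2)), Add(-4, -7)) = Mul(Pow(5, Rational(1, 2)), -11) = Mul(-11, Pow(5, Rational(1, 2))))
Add(Function('Z')(Mul(-2, D)), Add(-79, Mul(83, -57))) = Add(Mul(-11, Pow(5, Rational(1, 2))), Add(-79, Mul(83, -57))) = Add(Mul(-11, Pow(5, Rational(1, 2))), Add(-79, -4731)) = Add(Mul(-11, Pow(5, Rational(1, 2))), -4810) = Add(-4810, Mul(-11, Pow(5, Rational(1, 2))))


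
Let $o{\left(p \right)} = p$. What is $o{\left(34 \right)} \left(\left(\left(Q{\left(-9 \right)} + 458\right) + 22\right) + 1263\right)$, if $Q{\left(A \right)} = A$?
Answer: $58956$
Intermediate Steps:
$o{\left(34 \right)} \left(\left(\left(Q{\left(-9 \right)} + 458\right) + 22\right) + 1263\right) = 34 \left(\left(\left(-9 + 458\right) + 22\right) + 1263\right) = 34 \left(\left(449 + 22\right) + 1263\right) = 34 \left(471 + 1263\right) = 34 \cdot 1734 = 58956$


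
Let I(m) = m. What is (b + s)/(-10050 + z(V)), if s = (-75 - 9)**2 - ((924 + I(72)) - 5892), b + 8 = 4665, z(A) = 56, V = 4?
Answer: -16609/9994 ≈ -1.6619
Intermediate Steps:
b = 4657 (b = -8 + 4665 = 4657)
s = 11952 (s = (-75 - 9)**2 - ((924 + 72) - 5892) = (-84)**2 - (996 - 5892) = 7056 - 1*(-4896) = 7056 + 4896 = 11952)
(b + s)/(-10050 + z(V)) = (4657 + 11952)/(-10050 + 56) = 16609/(-9994) = 16609*(-1/9994) = -16609/9994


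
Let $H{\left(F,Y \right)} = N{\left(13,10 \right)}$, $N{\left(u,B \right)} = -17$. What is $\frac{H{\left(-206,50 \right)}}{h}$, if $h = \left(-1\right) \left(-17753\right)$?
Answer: $- \frac{17}{17753} \approx -0.00095758$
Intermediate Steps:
$H{\left(F,Y \right)} = -17$
$h = 17753$
$\frac{H{\left(-206,50 \right)}}{h} = - \frac{17}{17753}$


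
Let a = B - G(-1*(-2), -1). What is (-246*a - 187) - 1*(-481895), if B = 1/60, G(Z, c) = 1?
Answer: 4819499/10 ≈ 4.8195e+5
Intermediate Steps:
B = 1/60 (B = 1*(1/60) = 1/60 ≈ 0.016667)
a = -59/60 (a = 1/60 - 1*1 = 1/60 - 1 = -59/60 ≈ -0.98333)
(-246*a - 187) - 1*(-481895) = (-246*(-59/60) - 187) - 1*(-481895) = (2419/10 - 187) + 481895 = 549/10 + 481895 = 4819499/10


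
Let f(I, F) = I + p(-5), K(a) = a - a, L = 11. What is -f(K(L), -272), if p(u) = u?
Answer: 5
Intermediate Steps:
K(a) = 0
f(I, F) = -5 + I (f(I, F) = I - 5 = -5 + I)
-f(K(L), -272) = -(-5 + 0) = -1*(-5) = 5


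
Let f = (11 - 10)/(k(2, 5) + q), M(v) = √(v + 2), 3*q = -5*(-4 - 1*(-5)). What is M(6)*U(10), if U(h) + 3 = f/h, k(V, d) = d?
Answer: -297*√2/50 ≈ -8.4004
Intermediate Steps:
q = -5/3 (q = (-5*(-4 - 1*(-5)))/3 = (-5*(-4 + 5))/3 = (-5*1)/3 = (⅓)*(-5) = -5/3 ≈ -1.6667)
M(v) = √(2 + v)
f = 3/10 (f = (11 - 10)/(5 - 5/3) = 1/(10/3) = 1*(3/10) = 3/10 ≈ 0.30000)
U(h) = -3 + 3/(10*h)
M(6)*U(10) = √(2 + 6)*(-3 + (3/10)/10) = √8*(-3 + (3/10)*(⅒)) = (2*√2)*(-3 + 3/100) = (2*√2)*(-297/100) = -297*√2/50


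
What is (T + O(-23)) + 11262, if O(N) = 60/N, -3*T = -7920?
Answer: 319686/23 ≈ 13899.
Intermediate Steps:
T = 2640 (T = -⅓*(-7920) = 2640)
(T + O(-23)) + 11262 = (2640 + 60/(-23)) + 11262 = (2640 + 60*(-1/23)) + 11262 = (2640 - 60/23) + 11262 = 60660/23 + 11262 = 319686/23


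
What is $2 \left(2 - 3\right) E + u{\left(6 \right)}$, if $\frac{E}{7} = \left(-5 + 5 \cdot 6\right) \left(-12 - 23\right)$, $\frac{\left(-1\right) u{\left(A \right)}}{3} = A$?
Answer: $12232$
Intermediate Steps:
$u{\left(A \right)} = - 3 A$
$E = -6125$ ($E = 7 \left(-5 + 5 \cdot 6\right) \left(-12 - 23\right) = 7 \left(-5 + 30\right) \left(-35\right) = 7 \cdot 25 \left(-35\right) = 7 \left(-875\right) = -6125$)
$2 \left(2 - 3\right) E + u{\left(6 \right)} = 2 \left(2 - 3\right) \left(-6125\right) - 18 = 2 \left(-1\right) \left(-6125\right) - 18 = \left(-2\right) \left(-6125\right) - 18 = 12250 - 18 = 12232$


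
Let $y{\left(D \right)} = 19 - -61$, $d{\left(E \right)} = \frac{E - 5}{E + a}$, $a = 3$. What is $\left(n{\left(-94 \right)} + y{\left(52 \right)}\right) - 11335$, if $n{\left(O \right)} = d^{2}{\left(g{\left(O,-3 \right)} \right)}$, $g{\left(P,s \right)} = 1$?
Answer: $-11254$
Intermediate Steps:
$d{\left(E \right)} = \frac{-5 + E}{3 + E}$ ($d{\left(E \right)} = \frac{E - 5}{E + 3} = \frac{-5 + E}{3 + E}$)
$n{\left(O \right)} = 1$ ($n{\left(O \right)} = \left(\frac{-5 + 1}{3 + 1}\right)^{2} = \left(\frac{1}{4} \left(-4\right)\right)^{2} = \left(-1\right)^{2} = 1$)
$y{\left(D \right)} = 80$ ($y{\left(D \right)} = 19 + 61 = 80$)
$\left(n{\left(-94 \right)} + y{\left(52 \right)}\right) - 11335 = \left(1 + 80\right) - 11335 = 81 - 11335 = -11254$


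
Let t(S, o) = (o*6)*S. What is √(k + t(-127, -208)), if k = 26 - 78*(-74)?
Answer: √164294 ≈ 405.33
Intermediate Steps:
t(S, o) = 6*S*o (t(S, o) = (6*o)*S = 6*S*o)
k = 5798 (k = 26 + 5772 = 5798)
√(k + t(-127, -208)) = √(5798 + 6*(-127)*(-208)) = √(5798 + 158496) = √164294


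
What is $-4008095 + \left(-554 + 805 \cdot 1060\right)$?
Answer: $-3155349$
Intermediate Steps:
$-4008095 + \left(-554 + 805 \cdot 1060\right) = -4008095 + \left(-554 + 853300\right) = -4008095 + 852746 = -3155349$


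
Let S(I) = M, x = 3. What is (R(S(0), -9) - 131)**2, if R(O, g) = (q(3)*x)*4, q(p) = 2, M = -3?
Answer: 11449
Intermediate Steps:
S(I) = -3
R(O, g) = 24 (R(O, g) = (2*3)*4 = 6*4 = 24)
(R(S(0), -9) - 131)**2 = (24 - 131)**2 = (-107)**2 = 11449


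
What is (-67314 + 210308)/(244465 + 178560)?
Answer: 142994/423025 ≈ 0.33803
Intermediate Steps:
(-67314 + 210308)/(244465 + 178560) = 142994/423025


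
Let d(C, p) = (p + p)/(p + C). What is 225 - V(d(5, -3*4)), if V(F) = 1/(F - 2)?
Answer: 2243/10 ≈ 224.30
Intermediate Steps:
d(C, p) = 2*p/(C + p) (d(C, p) = (2*p)/(C + p) = 2*p/(C + p))
V(F) = 1/(-2 + F)
225 - V(d(5, -3*4)) = 225 - 1/(-2 + 2*(-3*4)/(5 - 3*4)) = 225 - 1/(-2 + 2*(-12)/(5 - 12)) = 225 - 1/(-2 + 2*(-12)/(-7)) = 225 - 1/(-2 + 2*(-12)*(-⅐)) = 225 - 1/(-2 + 24/7) = 225 - 1/10/7 = 225 - 1*7/10 = 225 - 7/10 = 2243/10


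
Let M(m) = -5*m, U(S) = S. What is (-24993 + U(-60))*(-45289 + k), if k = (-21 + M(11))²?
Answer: 989919189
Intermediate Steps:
k = 5776 (k = (-21 - 5*11)² = (-21 - 55)² = (-76)² = 5776)
(-24993 + U(-60))*(-45289 + k) = (-24993 - 60)*(-45289 + 5776) = -25053*(-39513) = 989919189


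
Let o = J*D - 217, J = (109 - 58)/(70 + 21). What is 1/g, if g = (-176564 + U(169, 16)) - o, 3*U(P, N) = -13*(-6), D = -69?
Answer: -91/16041692 ≈ -5.6727e-6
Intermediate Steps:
J = 51/91 ≈ 0.56044
U(P, N) = 26 (U(P, N) = (-13*(-6))/3 = (⅓)*78 = 26)
o = -23266/91 (o = (51/91)*(-69) - 217 = -3519/91 - 217 = -23266/91 ≈ -255.67)
g = -16041692/91 (g = (-176564 + 26) - 1*(-23266/91) = -176538 + 23266/91 = -16041692/91 ≈ -1.7628e+5)
1/g = 1/(-16041692/91) = -91/16041692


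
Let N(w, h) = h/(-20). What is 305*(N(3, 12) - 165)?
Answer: -50508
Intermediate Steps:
N(w, h) = -h/20 (N(w, h) = h*(-1/20) = -h/20)
305*(N(3, 12) - 165) = 305*(-1/20*12 - 165) = 305*(-3/5 - 165) = 305*(-828/5) = -50508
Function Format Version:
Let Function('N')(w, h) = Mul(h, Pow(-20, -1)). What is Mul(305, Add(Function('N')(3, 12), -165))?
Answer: -50508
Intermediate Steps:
Function('N')(w, h) = Mul(Rational(-1, 20), h) (Function('N')(w, h) = Mul(h, Rational(-1, 20)) = Mul(Rational(-1, 20), h))
Mul(305, Add(Function('N')(3, 12), -165)) = Mul(305, Add(Mul(Rational(-1, 20), 12), -165)) = Mul(305, Add(Rational(-3, 5), -165)) = Mul(305, Rational(-828, 5)) = -50508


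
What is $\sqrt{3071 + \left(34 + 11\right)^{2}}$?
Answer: $14 \sqrt{26} \approx 71.386$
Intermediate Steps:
$\sqrt{3071 + \left(34 + 11\right)^{2}} = \sqrt{3071 + 45^{2}} = \sqrt{3071 + 2025} = \sqrt{5096} = 14 \sqrt{26}$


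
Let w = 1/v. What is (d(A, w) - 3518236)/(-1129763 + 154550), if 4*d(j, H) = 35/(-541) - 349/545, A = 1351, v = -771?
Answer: 1037334345391/287536676985 ≈ 3.6077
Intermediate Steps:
w = -1/771 (w = 1/(-771) = -1/771 ≈ -0.0012970)
d(j, H) = -51971/294845 (d(j, H) = (35/(-541) - 349/545)/4 = (35*(-1/541) - 349*1/545)/4 = (-35/541 - 349/545)/4 = (1/4)*(-207884/294845) = -51971/294845)
(d(A, w) - 3518236)/(-1129763 + 154550) = (-51971/294845 - 3518236)/(-1129763 + 154550) = -1037334345391/294845/(-975213) = -1037334345391/294845*(-1/975213) = 1037334345391/287536676985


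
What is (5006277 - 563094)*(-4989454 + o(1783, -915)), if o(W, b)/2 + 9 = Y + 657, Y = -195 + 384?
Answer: -22161619303740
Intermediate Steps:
Y = 189
o(W, b) = 1674 (o(W, b) = -18 + 2*(189 + 657) = -18 + 2*846 = -18 + 1692 = 1674)
(5006277 - 563094)*(-4989454 + o(1783, -915)) = (5006277 - 563094)*(-4989454 + 1674) = 4443183*(-4987780) = -22161619303740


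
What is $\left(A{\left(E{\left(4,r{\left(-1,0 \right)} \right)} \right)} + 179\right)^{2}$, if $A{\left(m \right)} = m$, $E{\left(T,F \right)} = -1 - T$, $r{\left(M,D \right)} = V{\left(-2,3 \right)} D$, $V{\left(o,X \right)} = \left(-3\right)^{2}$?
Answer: $30276$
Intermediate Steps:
$V{\left(o,X \right)} = 9$
$r{\left(M,D \right)} = 9 D$
$\left(A{\left(E{\left(4,r{\left(-1,0 \right)} \right)} \right)} + 179\right)^{2} = \left(\left(-1 - 4\right) + 179\right)^{2} = \left(-5 + 179\right)^{2} = 174^{2} = 30276$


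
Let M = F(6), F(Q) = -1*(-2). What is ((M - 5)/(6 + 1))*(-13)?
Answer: 39/7 ≈ 5.5714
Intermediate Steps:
F(Q) = 2
M = 2
((M - 5)/(6 + 1))*(-13) = ((2 - 5)/(6 + 1))*(-13) = -3/7*(-13) = 39/7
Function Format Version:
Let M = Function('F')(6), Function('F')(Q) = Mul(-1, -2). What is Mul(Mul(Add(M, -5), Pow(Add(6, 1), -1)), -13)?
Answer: Rational(39, 7) ≈ 5.5714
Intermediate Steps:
Function('F')(Q) = 2
M = 2
Mul(Mul(Add(M, -5), Pow(Add(6, 1), -1)), -13) = Mul(Mul(Add(2, -5), Pow(Add(6, 1), -1)), -13) = Mul(Mul(-3, Pow(7, -1)), -13) = Mul(Mul(-3, Rational(1, 7)), -13) = Mul(Rational(-3, 7), -13) = Rational(39, 7)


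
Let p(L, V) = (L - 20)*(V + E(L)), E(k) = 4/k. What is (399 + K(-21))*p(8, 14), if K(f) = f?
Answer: -65772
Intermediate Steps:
p(L, V) = (-20 + L)*(V + 4/L) (p(L, V) = (L - 20)*(V + 4/L) = (-20 + L)*(V + 4/L))
(399 + K(-21))*p(8, 14) = (399 - 21)*(4 - 80/8 - 20*14 + 8*14) = 378*(4 - 80*1/8 - 280 + 112) = 378*(4 - 10 - 280 + 112) = 378*(-174) = -65772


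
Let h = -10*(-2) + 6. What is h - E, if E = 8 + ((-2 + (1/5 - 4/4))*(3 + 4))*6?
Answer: 678/5 ≈ 135.60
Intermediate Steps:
h = 26 (h = 20 + 6 = 26)
E = -548/5 (E = 8 + ((-2 + (1*(1/5) - 4*1/4))*7)*6 = 8 + ((-2 + (1/5 - 1))*7)*6 = 8 + ((-2 - 4/5)*7)*6 = 8 - 14/5*7*6 = 8 - 98/5*6 = 8 - 588/5 = -548/5 ≈ -109.60)
h - E = 26 - 1*(-548/5) = 26 + 548/5 = 678/5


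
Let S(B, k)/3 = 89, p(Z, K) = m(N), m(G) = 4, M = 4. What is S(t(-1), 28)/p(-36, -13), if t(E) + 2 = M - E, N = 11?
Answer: 267/4 ≈ 66.750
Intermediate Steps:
t(E) = 2 - E (t(E) = -2 + (4 - E) = 2 - E)
p(Z, K) = 4
S(B, k) = 267 (S(B, k) = 3*89 = 267)
S(t(-1), 28)/p(-36, -13) = 267/4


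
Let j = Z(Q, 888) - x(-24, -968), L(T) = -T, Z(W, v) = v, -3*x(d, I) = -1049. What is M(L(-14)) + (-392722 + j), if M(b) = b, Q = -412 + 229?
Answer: -1176509/3 ≈ -3.9217e+5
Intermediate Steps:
x(d, I) = 1049/3 (x(d, I) = -1/3*(-1049) = 1049/3)
Q = -183
j = 1615/3 (j = 888 - 1*1049/3 = 888 - 1049/3 = 1615/3 ≈ 538.33)
M(L(-14)) + (-392722 + j) = -1*(-14) + (-392722 + 1615/3) = 14 - 1176551/3 = -1176509/3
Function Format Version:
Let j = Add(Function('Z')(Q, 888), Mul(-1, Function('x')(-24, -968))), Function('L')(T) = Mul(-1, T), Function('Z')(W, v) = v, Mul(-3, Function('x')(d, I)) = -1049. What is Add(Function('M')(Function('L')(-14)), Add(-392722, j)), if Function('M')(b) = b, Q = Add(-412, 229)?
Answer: Rational(-1176509, 3) ≈ -3.9217e+5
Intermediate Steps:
Function('x')(d, I) = Rational(1049, 3) (Function('x')(d, I) = Mul(Rational(-1, 3), -1049) = Rational(1049, 3))
Q = -183
j = Rational(1615, 3) (j = Add(888, Mul(-1, Rational(1049, 3))) = Add(888, Rational(-1049, 3)) = Rational(1615, 3) ≈ 538.33)
Add(Function('M')(Function('L')(-14)), Add(-392722, j)) = Add(Mul(-1, -14), Add(-392722, Rational(1615, 3))) = Add(14, Rational(-1176551, 3)) = Rational(-1176509, 3)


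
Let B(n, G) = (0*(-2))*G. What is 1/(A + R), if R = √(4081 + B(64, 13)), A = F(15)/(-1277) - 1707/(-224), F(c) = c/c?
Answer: -623474511520/329170811790399 + 81823458304*√4081/329170811790399 ≈ 0.013986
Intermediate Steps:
F(c) = 1
B(n, G) = 0 (B(n, G) = 0*G = 0)
A = 2179615/286048 (A = 1/(-1277) - 1707/(-224) = 1*(-1/1277) - 1707*(-1/224) = -1/1277 + 1707/224 = 2179615/286048 ≈ 7.6198)
R = √4081 (R = √(4081 + 0) = √4081 ≈ 63.883)
1/(A + R) = 1/(2179615/286048 + √4081)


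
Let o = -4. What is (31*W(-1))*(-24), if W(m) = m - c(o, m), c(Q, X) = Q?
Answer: -2232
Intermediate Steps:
W(m) = 4 + m (W(m) = m - 1*(-4) = m + 4 = 4 + m)
(31*W(-1))*(-24) = (31*(4 - 1))*(-24) = (31*3)*(-24) = 93*(-24) = -2232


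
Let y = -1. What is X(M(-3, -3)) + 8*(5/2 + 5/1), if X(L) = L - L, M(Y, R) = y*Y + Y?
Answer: 60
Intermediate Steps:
M(Y, R) = 0 (M(Y, R) = -Y + Y = 0)
X(L) = 0
X(M(-3, -3)) + 8*(5/2 + 5/1) = 0 + 8*(5/2 + 5/1) = 0 + 8*(5*(½) + 5*1) = 0 + 8*(5/2 + 5) = 0 + 8*(15/2) = 0 + 60 = 60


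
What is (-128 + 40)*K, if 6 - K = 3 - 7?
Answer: -880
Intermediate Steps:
K = 10 (K = 6 - (3 - 7) = 6 - 1*(-4) = 6 + 4 = 10)
(-128 + 40)*K = (-128 + 40)*10 = -88*10 = -880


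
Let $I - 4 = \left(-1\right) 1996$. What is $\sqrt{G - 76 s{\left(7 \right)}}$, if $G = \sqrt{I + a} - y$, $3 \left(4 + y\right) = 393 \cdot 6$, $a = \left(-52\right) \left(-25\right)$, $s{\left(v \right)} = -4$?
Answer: $\sqrt{-478 + 2 i \sqrt{173}} \approx 0.60137 + 21.871 i$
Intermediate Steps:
$I = -1992$ ($I = 4 - 1996 = -1992$)
$a = 1300$
$y = 782$ ($y = -4 + \frac{393 \cdot 6}{3} = -4 + \frac{1}{3} \cdot 2358 = -4 + 786 = 782$)
$G = -782 + 2 i \sqrt{173}$ ($G = \sqrt{-1992 + 1300} - 782 = \sqrt{-692} - 782 = 2 i \sqrt{173} - 782 = -782 + 2 i \sqrt{173} \approx -782.0 + 26.306 i$)
$\sqrt{G - 76 s{\left(7 \right)}} = \sqrt{\left(-782 + 2 i \sqrt{173}\right) - -304} = \sqrt{\left(-782 + 2 i \sqrt{173}\right) + 304} = \sqrt{-478 + 2 i \sqrt{173}}$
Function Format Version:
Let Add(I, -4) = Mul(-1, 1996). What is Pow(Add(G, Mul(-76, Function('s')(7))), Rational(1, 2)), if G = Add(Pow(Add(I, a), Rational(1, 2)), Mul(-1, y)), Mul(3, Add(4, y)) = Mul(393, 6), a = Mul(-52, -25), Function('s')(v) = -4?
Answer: Pow(Add(-478, Mul(2, I, Pow(173, Rational(1, 2)))), Rational(1, 2)) ≈ Add(0.60137, Mul(21.871, I))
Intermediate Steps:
I = -1992 (I = Add(4, Mul(-1, 1996)) = Add(4, -1996) = -1992)
a = 1300
y = 782 (y = Add(-4, Mul(Rational(1, 3), Mul(393, 6))) = Add(-4, Mul(Rational(1, 3), 2358)) = Add(-4, 786) = 782)
G = Add(-782, Mul(2, I, Pow(173, Rational(1, 2)))) (G = Add(Pow(Add(-1992, 1300), Rational(1, 2)), Mul(-1, 782)) = Add(Pow(-692, Rational(1, 2)), -782) = Add(Mul(2, I, Pow(173, Rational(1, 2))), -782) = Add(-782, Mul(2, I, Pow(173, Rational(1, 2)))) ≈ Add(-782.00, Mul(26.306, I)))
Pow(Add(G, Mul(-76, Function('s')(7))), Rational(1, 2)) = Pow(Add(Add(-782, Mul(2, I, Pow(173, Rational(1, 2)))), Mul(-76, -4)), Rational(1, 2)) = Pow(Add(Add(-782, Mul(2, I, Pow(173, Rational(1, 2)))), 304), Rational(1, 2)) = Pow(Add(-478, Mul(2, I, Pow(173, Rational(1, 2)))), Rational(1, 2))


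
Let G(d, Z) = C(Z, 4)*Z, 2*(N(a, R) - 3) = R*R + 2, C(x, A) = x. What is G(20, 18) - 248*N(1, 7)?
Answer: -6744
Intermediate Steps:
N(a, R) = 4 + R²/2 (N(a, R) = 3 + (R*R + 2)/2 = 3 + (R² + 2)/2 = 3 + (2 + R²)/2 = 3 + (1 + R²/2) = 4 + R²/2)
G(d, Z) = Z² (G(d, Z) = Z*Z = Z²)
G(20, 18) - 248*N(1, 7) = 18² - 248*(4 + (½)*7²) = 324 - 248*(4 + (½)*49) = 324 - 248*(4 + 49/2) = 324 - 248*57/2 = 324 - 7068 = -6744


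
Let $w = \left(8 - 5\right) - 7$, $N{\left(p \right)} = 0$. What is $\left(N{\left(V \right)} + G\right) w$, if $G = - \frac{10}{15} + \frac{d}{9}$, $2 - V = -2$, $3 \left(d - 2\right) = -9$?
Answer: $\frac{28}{9} \approx 3.1111$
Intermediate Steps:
$d = -1$ ($d = 2 + \frac{1}{3} \left(-9\right) = 2 - 3 = -1$)
$V = 4$ ($V = 2 - -2 = 2 + 2 = 4$)
$w = -4$ ($w = 3 - 7 = -4$)
$G = - \frac{7}{9}$ ($G = - \frac{10}{15} - \frac{1}{9} = \left(-10\right) \frac{1}{15} - \frac{1}{9} = - \frac{2}{3} - \frac{1}{9} = - \frac{7}{9} \approx -0.77778$)
$\left(N{\left(V \right)} + G\right) w = \left(0 - \frac{7}{9}\right) \left(-4\right) = \left(- \frac{7}{9}\right) \left(-4\right) = \frac{28}{9}$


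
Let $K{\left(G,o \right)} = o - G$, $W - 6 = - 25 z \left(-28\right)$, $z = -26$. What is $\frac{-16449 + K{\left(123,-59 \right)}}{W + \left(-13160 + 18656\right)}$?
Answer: $\frac{16631}{12698} \approx 1.3097$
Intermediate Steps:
$W = -18194$ ($W = 6 + \left(-25\right) \left(-26\right) \left(-28\right) = 6 + 650 \left(-28\right) = 6 - 18200 = -18194$)
$\frac{-16449 + K{\left(123,-59 \right)}}{W + \left(-13160 + 18656\right)} = \frac{-16449 - 182}{-18194 + \left(-13160 + 18656\right)} = \frac{-16449 - 182}{-18194 + 5496} = \frac{-16449 - 182}{-12698} = \left(-16631\right) \left(- \frac{1}{12698}\right) = \frac{16631}{12698}$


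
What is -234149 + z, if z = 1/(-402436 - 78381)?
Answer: -112582819734/480817 ≈ -2.3415e+5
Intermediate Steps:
z = -1/480817 (z = 1/(-480817) = -1/480817 ≈ -2.0798e-6)
-234149 + z = -234149 - 1/480817 = -112582819734/480817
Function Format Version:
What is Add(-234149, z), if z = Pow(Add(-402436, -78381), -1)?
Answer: Rational(-112582819734, 480817) ≈ -2.3415e+5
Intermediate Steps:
z = Rational(-1, 480817) (z = Pow(-480817, -1) = Rational(-1, 480817) ≈ -2.0798e-6)
Add(-234149, z) = Add(-234149, Rational(-1, 480817)) = Rational(-112582819734, 480817)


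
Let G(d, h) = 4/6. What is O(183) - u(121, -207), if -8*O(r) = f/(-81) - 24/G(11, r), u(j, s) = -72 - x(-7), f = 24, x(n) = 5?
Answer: 4403/54 ≈ 81.537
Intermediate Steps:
G(d, h) = ⅔ (G(d, h) = 4*(⅙) = ⅔)
u(j, s) = -77 (u(j, s) = -72 - 1*5 = -72 - 5 = -77)
O(r) = 245/54 (O(r) = -(24/(-81) - 24/⅔)/8 = -(24*(-1/81) - 24*3/2)/8 = -(-8/27 - 36)/8 = -⅛*(-980/27) = 245/54)
O(183) - u(121, -207) = 245/54 - 1*(-77) = 245/54 + 77 = 4403/54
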